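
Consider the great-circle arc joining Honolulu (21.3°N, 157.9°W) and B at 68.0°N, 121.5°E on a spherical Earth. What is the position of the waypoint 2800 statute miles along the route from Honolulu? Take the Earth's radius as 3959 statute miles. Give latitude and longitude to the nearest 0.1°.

Convert each endpoint to a unit vector on the sphere (x = cos φ cos λ, y = cos φ sin λ, z = sin φ).
The central angle between the endpoints is δ = arccos(p₁·p₂) ≈ 1.166 rad (66.8°). The total great-circle distance is δ·R ≈ 1.166 × 3959 ≈ 4616 mi, so the target fraction is f = 2800/4616 ≈ 0.607.
Interpolate at f ≈ 0.607 with slerp weights a = sin((1−f)δ)/sin δ ≈ 0.482, b = sin(fδ)/sin δ ≈ 0.707.
p = a·p₁ + b·p₂ ≈ (-0.554, 0.057, 0.830); φ = arcsin(p_z) ≈ 56.14°, λ = atan2(p_y, p_x) ≈ 174.14°.

≈ 56.1°N, 174.1°E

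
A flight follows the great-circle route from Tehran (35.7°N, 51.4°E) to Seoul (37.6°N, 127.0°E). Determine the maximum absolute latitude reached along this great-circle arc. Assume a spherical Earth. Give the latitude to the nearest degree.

≈ 43°N

The great circle lies in the plane with unit normal n̂ = (p₁ × p₂)/|p₁ × p₂|.
Here n̂_z ≈ +0.728; the vertex latitude is φ_max = arccos|n̂_z| ≈ 43.3°.
Check via Clairaut: cos φ_max = |cos φ₁| · sin C = cos(35.7°)·sin(63.6°) ≈ 0.728, again giving ≈ 43.3°.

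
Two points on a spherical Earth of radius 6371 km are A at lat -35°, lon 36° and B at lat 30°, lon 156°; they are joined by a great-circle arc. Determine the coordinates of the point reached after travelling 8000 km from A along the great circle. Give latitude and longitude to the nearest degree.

From cos δ = sin φ₁ sin φ₂ + cos φ₁ cos φ₂ cos Δλ, the central angle is δ ≈ 2.267 rad (129.9°). The total great-circle distance is δ·R ≈ 2.267 × 6371 ≈ 14445 km, so the target fraction is f = 8000/14445 ≈ 0.554.
Interpolate at f ≈ 0.554 with slerp weights a = sin((1−f)δ)/sin δ ≈ 1.105, b = sin(fδ)/sin δ ≈ 1.239.
p = a·p₁ + b·p₂ ≈ (-0.248, 0.969, -0.014); φ = arcsin(p_z) ≈ -0.81°, λ = atan2(p_y, p_x) ≈ 104.38°.

≈ lat -1°, lon 104°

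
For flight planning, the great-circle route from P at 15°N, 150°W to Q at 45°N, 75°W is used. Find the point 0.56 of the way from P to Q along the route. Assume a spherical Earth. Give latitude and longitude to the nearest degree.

≈ 38°N, 115°W

Convert each endpoint to a unit vector on the sphere (x = cos φ cos λ, y = cos φ sin λ, z = sin φ).
The central angle between the endpoints is δ = arccos(p₁·p₂) ≈ 1.203 rad (68.9°).
Interpolate at f = 0.56 with slerp weights a = sin((1−f)δ)/sin δ ≈ 0.541, b = sin(fδ)/sin δ ≈ 0.669.
p = a·p₁ + b·p₂ ≈ (-0.330, -0.718, 0.613); φ = arcsin(p_z) ≈ 37.79°, λ = atan2(p_y, p_x) ≈ -114.70°.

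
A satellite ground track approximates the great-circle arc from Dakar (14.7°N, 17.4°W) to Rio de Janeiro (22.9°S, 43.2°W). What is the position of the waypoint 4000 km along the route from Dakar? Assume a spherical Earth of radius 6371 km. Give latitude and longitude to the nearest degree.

Write both endpoints as unit vectors p₁, p₂ with components (cos φ cos λ, cos φ sin λ, sin φ).
The central angle between the endpoints is δ = arccos(p₁·p₂) ≈ 0.791 rad (45.3°). The total great-circle distance is δ·R ≈ 0.791 × 6371 ≈ 5036 km, so the target fraction is f = 4000/5036 ≈ 0.794.
Interpolate at f ≈ 0.794 with slerp weights a = sin((1−f)δ)/sin δ ≈ 0.228, b = sin(fδ)/sin δ ≈ 0.826.
p = a·p₁ + b·p₂ ≈ (0.765, -0.587, -0.264); φ = arcsin(p_z) ≈ -15.29°, λ = atan2(p_y, p_x) ≈ -37.49°.

≈ 15°S, 37°W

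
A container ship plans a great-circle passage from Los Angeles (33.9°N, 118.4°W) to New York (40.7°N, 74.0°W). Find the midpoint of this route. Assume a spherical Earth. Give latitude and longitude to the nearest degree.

Convert each endpoint to a unit vector on the sphere (x = cos φ cos λ, y = cos φ sin λ, z = sin φ).
The central angle between the endpoints is δ = arccos(p₁·p₂) ≈ 0.621 rad (35.6°).
Interpolate at f = 1/2 with slerp weights a = sin((1−f)δ)/sin δ ≈ 0.525, b = sin(fδ)/sin δ ≈ 0.525.
p = a·p₁ + b·p₂ ≈ (-0.098, -0.766, 0.635); φ = arcsin(p_z) ≈ 39.44°, λ = atan2(p_y, p_x) ≈ -97.26°.

≈ 39°N, 97°W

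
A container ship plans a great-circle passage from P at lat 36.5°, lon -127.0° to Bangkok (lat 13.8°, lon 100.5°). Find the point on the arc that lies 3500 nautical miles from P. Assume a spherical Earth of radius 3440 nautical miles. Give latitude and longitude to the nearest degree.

≈ lat 48°, lon 152°

From cos δ = sin φ₁ sin φ₂ + cos φ₁ cos φ₂ cos Δλ, the central angle is δ ≈ 1.967 rad (112.7°). The total great-circle distance is δ·R ≈ 1.967 × 3440 ≈ 6765 nmi, so the target fraction is f = 3500/6765 ≈ 0.517.
Interpolate at f ≈ 0.517 with slerp weights a = sin((1−f)δ)/sin δ ≈ 0.881, b = sin(fδ)/sin δ ≈ 0.922.
p = a·p₁ + b·p₂ ≈ (-0.589, 0.315, 0.744); φ = arcsin(p_z) ≈ 48.07°, λ = atan2(p_y, p_x) ≈ 151.89°.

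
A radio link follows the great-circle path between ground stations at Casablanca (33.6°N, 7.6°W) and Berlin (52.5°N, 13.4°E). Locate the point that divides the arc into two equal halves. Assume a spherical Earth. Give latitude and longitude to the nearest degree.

≈ 44°N, 1°E

Convert each endpoint to a unit vector on the sphere (x = cos φ cos λ, y = cos φ sin λ, z = sin φ).
The central angle between the endpoints is δ = arccos(p₁·p₂) ≈ 0.422 rad (24.2°).
Interpolate at f = 1/2 with slerp weights a = sin((1−f)δ)/sin δ ≈ 0.511, b = sin(fδ)/sin δ ≈ 0.511.
p = a·p₁ + b·p₂ ≈ (0.725, 0.016, 0.689); φ = arcsin(p_z) ≈ 43.52°, λ = atan2(p_y, p_x) ≈ 1.25°.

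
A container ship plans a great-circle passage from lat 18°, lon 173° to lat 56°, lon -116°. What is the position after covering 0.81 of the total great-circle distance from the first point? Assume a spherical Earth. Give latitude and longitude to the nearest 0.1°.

≈ lat 53.0°, lon -136.6°

The haversine formula gives a central angle δ ≈ 1.127 rad (64.6°) between the endpoints.
Interpolate at f = 0.81 with slerp weights a = sin((1−f)δ)/sin δ ≈ 0.235, b = sin(fδ)/sin δ ≈ 0.876.
p = a·p₁ + b·p₂ ≈ (-0.437, -0.413, 0.799); φ = arcsin(p_z) ≈ 53.04°, λ = atan2(p_y, p_x) ≈ -136.60°.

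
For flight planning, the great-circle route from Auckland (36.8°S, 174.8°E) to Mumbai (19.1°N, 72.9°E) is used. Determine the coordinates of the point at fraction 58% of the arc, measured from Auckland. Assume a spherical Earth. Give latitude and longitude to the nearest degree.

≈ 9°S, 111°E

Convert each endpoint to a unit vector on the sphere (x = cos φ cos λ, y = cos φ sin λ, z = sin φ).
The central angle between the endpoints is δ = arccos(p₁·p₂) ≈ 1.931 rad (110.6°).
Interpolate at f = 0.58 with slerp weights a = sin((1−f)δ)/sin δ ≈ 0.774, b = sin(fδ)/sin δ ≈ 0.962.
p = a·p₁ + b·p₂ ≈ (-0.350, 0.925, -0.149); φ = arcsin(p_z) ≈ -8.58°, λ = atan2(p_y, p_x) ≈ 110.75°.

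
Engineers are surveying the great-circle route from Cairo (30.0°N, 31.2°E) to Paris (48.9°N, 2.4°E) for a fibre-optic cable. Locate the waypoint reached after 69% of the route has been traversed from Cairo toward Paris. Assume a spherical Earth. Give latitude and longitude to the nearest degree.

≈ 44°N, 13°E

Write both endpoints as unit vectors p₁, p₂ with components (cos φ cos λ, cos φ sin λ, sin φ).
The central angle between the endpoints is δ = arccos(p₁·p₂) ≈ 0.504 rad (28.9°).
Interpolate at f = 0.69 with slerp weights a = sin((1−f)δ)/sin δ ≈ 0.322, b = sin(fδ)/sin δ ≈ 0.706.
p = a·p₁ + b·p₂ ≈ (0.702, 0.164, 0.693); φ = arcsin(p_z) ≈ 43.86°, λ = atan2(p_y, p_x) ≈ 13.14°.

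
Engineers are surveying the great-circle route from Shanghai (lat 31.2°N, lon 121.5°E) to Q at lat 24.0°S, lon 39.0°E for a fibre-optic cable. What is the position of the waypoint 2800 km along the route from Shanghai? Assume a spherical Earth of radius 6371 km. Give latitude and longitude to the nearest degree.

≈ lat 19°N, lon 97°E

Write both endpoints as unit vectors p₁, p₂ with components (cos φ cos λ, cos φ sin λ, sin φ).
The central angle between the endpoints is δ = arccos(p₁·p₂) ≈ 1.680 rad (96.2°). The total great-circle distance is δ·R ≈ 1.680 × 6371 ≈ 10701 km, so the target fraction is f = 2800/10701 ≈ 0.262.
Interpolate at f ≈ 0.262 with slerp weights a = sin((1−f)δ)/sin δ ≈ 0.951, b = sin(fδ)/sin δ ≈ 0.428.
p = a·p₁ + b·p₂ ≈ (-0.121, 0.940, 0.319); φ = arcsin(p_z) ≈ 18.59°, λ = atan2(p_y, p_x) ≈ 97.36°.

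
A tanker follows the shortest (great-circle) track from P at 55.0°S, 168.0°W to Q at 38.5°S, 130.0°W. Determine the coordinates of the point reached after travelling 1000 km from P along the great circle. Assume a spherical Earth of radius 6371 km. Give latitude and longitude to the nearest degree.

Convert each endpoint to a unit vector on the sphere (x = cos φ cos λ, y = cos φ sin λ, z = sin φ).
The central angle between the endpoints is δ = arccos(p₁·p₂) ≈ 0.528 rad (30.3°). The total great-circle distance is δ·R ≈ 0.528 × 6371 ≈ 3366 km, so the target fraction is f = 1000/3366 ≈ 0.297.
Interpolate at f ≈ 0.297 with slerp weights a = sin((1−f)δ)/sin δ ≈ 0.720, b = sin(fδ)/sin δ ≈ 0.310.
p = a·p₁ + b·p₂ ≈ (-0.560, -0.272, -0.783); φ = arcsin(p_z) ≈ -51.51°, λ = atan2(p_y, p_x) ≈ -154.11°.

≈ 52°S, 154°W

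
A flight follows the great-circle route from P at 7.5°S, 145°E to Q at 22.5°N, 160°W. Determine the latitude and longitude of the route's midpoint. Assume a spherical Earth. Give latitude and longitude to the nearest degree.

Convert each endpoint to a unit vector on the sphere (x = cos φ cos λ, y = cos φ sin λ, z = sin φ).
The central angle between the endpoints is δ = arccos(p₁·p₂) ≈ 1.075 rad (61.6°).
Interpolate at f = 1/2 with slerp weights a = sin((1−f)δ)/sin δ ≈ 0.582, b = sin(fδ)/sin δ ≈ 0.582.
p = a·p₁ + b·p₂ ≈ (-0.978, 0.147, 0.147); φ = arcsin(p_z) ≈ 8.44°, λ = atan2(p_y, p_x) ≈ 171.45°.

≈ 8°N, 171°E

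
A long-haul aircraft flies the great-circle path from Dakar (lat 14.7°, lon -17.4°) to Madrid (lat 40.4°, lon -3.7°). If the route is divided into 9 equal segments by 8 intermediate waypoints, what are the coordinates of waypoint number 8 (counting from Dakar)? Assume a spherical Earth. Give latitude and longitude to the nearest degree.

≈ lat 38°, lon -6°

Write both endpoints as unit vectors p₁, p₂ with components (cos φ cos λ, cos φ sin λ, sin φ).
The central angle between the endpoints is δ = arccos(p₁·p₂) ≈ 0.495 rad (28.3°).
Interpolate at f = 8/9 with slerp weights a = sin((1−f)δ)/sin δ ≈ 0.116, b = sin(fδ)/sin δ ≈ 0.897.
p = a·p₁ + b·p₂ ≈ (0.788, -0.078, 0.610); φ = arcsin(p_z) ≈ 37.63°, λ = atan2(p_y, p_x) ≈ -5.62°.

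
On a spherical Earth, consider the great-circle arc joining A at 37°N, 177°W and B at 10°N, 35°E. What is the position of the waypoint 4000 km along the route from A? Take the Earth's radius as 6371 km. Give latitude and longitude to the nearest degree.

≈ 58°N, 138°E

Write both endpoints as unit vectors p₁, p₂ with components (cos φ cos λ, cos φ sin λ, sin φ).
The central angle between the endpoints is δ = arccos(p₁·p₂) ≈ 2.168 rad (124.2°). The total great-circle distance is δ·R ≈ 2.168 × 6371 ≈ 13814 km, so the target fraction is f = 4000/13814 ≈ 0.290.
Interpolate at f ≈ 0.290 with slerp weights a = sin((1−f)δ)/sin δ ≈ 1.209, b = sin(fδ)/sin δ ≈ 0.710.
p = a·p₁ + b·p₂ ≈ (-0.391, 0.351, 0.851); φ = arcsin(p_z) ≈ 58.31°, λ = atan2(p_y, p_x) ≈ 138.11°.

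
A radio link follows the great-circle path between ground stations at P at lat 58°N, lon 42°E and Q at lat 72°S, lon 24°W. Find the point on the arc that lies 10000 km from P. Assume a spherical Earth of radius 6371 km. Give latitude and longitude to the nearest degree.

Write both endpoints as unit vectors p₁, p₂ with components (cos φ cos λ, cos φ sin λ, sin φ).
The central angle between the endpoints is δ = arccos(p₁·p₂) ≈ 2.404 rad (137.7°). The total great-circle distance is δ·R ≈ 2.404 × 6371 ≈ 15314 km, so the target fraction is f = 10000/15314 ≈ 0.653.
Interpolate at f ≈ 0.653 with slerp weights a = sin((1−f)δ)/sin δ ≈ 1.101, b = sin(fδ)/sin δ ≈ 1.487.
p = a·p₁ + b·p₂ ≈ (0.853, 0.204, -0.480); φ = arcsin(p_z) ≈ -28.68°, λ = atan2(p_y, p_x) ≈ 13.42°.

≈ lat 29°S, lon 13°E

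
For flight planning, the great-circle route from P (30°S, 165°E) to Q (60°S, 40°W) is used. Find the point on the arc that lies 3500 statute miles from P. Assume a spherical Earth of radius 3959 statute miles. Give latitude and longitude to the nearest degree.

From cos δ = sin φ₁ sin φ₂ + cos φ₁ cos φ₂ cos Δλ, the central angle is δ ≈ 1.530 rad (87.7°). The total great-circle distance is δ·R ≈ 1.530 × 3959 ≈ 6058 mi, so the target fraction is f = 3500/6058 ≈ 0.578.
Interpolate at f ≈ 0.578 with slerp weights a = sin((1−f)δ)/sin δ ≈ 0.603, b = sin(fδ)/sin δ ≈ 0.774.
p = a·p₁ + b·p₂ ≈ (-0.208, -0.114, -0.972); φ = arcsin(p_z) ≈ -76.31°, λ = atan2(p_y, p_x) ≈ -151.30°.

≈ (76°S, 151°W)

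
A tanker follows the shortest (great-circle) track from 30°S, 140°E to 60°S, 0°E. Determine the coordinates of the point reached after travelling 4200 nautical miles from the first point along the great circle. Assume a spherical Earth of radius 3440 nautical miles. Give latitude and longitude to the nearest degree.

≈ 70°S, 24°E

Write both endpoints as unit vectors p₁, p₂ with components (cos φ cos λ, cos φ sin λ, sin φ).
The central angle between the endpoints is δ = arccos(p₁·p₂) ≈ 1.469 rad (84.2°). The total great-circle distance is δ·R ≈ 1.469 × 3440 ≈ 5054 nmi, so the target fraction is f = 4200/5054 ≈ 0.831.
Interpolate at f ≈ 0.831 with slerp weights a = sin((1−f)δ)/sin δ ≈ 0.247, b = sin(fδ)/sin δ ≈ 0.944.
p = a·p₁ + b·p₂ ≈ (0.308, 0.138, -0.941); φ = arcsin(p_z) ≈ -70.27°, λ = atan2(p_y, p_x) ≈ 24.05°.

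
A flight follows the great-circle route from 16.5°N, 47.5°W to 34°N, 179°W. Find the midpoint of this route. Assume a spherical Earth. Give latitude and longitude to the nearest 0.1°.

The haversine formula gives a central angle δ ≈ 1.948 rad (111.6°) between the endpoints.
Interpolate at f = 1/2 with slerp weights a = sin((1−f)δ)/sin δ ≈ 0.889, b = sin(fδ)/sin δ ≈ 0.889.
p = a·p₁ + b·p₂ ≈ (-0.161, -0.642, 0.750); φ = arcsin(p_z) ≈ 48.59°, λ = atan2(p_y, p_x) ≈ -104.10°.

≈ 48.6°N, 104.1°W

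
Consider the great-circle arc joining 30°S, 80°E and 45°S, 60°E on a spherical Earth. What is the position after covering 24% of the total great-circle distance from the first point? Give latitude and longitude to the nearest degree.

The haversine formula gives a central angle δ ≈ 0.379 rad (21.7°) between the endpoints.
Interpolate at f = 0.24 with slerp weights a = sin((1−f)δ)/sin δ ≈ 0.768, b = sin(fδ)/sin δ ≈ 0.246.
p = a·p₁ + b·p₂ ≈ (0.202, 0.805, -0.557); φ = arcsin(p_z) ≈ -33.88°, λ = atan2(p_y, p_x) ≈ 75.90°.

≈ 34°S, 76°E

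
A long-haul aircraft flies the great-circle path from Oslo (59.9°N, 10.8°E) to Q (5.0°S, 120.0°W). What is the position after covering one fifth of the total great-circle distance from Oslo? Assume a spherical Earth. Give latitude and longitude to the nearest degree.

Convert each endpoint to a unit vector on the sphere (x = cos φ cos λ, y = cos φ sin λ, z = sin φ).
The central angle between the endpoints is δ = arccos(p₁·p₂) ≈ 1.984 rad (113.7°).
Interpolate at f = 1/5 with slerp weights a = sin((1−f)δ)/sin δ ≈ 1.092, b = sin(fδ)/sin δ ≈ 0.422.
p = a·p₁ + b·p₂ ≈ (0.328, -0.262, 0.908); φ = arcsin(p_z) ≈ 65.21°, λ = atan2(p_y, p_x) ≈ -38.60°.

≈ (65°N, 39°W)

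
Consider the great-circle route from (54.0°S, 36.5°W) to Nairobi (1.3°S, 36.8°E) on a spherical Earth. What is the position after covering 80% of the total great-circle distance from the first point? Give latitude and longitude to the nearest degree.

The haversine formula gives a central angle δ ≈ 1.382 rad (79.2°) between the endpoints.
Interpolate at f = 0.80 with slerp weights a = sin((1−f)δ)/sin δ ≈ 0.278, b = sin(fδ)/sin δ ≈ 0.910.
p = a·p₁ + b·p₂ ≈ (0.860, 0.448, -0.245); φ = arcsin(p_z) ≈ -14.21°, λ = atan2(p_y, p_x) ≈ 27.51°.

≈ (14°S, 28°E)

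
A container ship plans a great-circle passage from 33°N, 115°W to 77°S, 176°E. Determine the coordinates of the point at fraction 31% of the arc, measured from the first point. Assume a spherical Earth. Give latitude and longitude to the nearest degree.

≈ 3°S, 123°W

Convert each endpoint to a unit vector on the sphere (x = cos φ cos λ, y = cos φ sin λ, z = sin φ).
The central angle between the endpoints is δ = arccos(p₁·p₂) ≈ 2.052 rad (117.6°).
Interpolate at f = 0.31 with slerp weights a = sin((1−f)δ)/sin δ ≈ 1.115, b = sin(fδ)/sin δ ≈ 0.670.
p = a·p₁ + b·p₂ ≈ (-0.546, -0.837, -0.046); φ = arcsin(p_z) ≈ -2.64°, λ = atan2(p_y, p_x) ≈ -123.10°.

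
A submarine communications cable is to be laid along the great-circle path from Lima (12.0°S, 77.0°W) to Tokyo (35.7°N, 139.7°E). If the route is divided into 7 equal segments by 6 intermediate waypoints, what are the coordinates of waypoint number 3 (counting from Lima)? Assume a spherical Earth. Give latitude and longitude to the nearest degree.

≈ (27°N, 123°W)

Convert each endpoint to a unit vector on the sphere (x = cos φ cos λ, y = cos φ sin λ, z = sin φ).
The central angle between the endpoints is δ = arccos(p₁·p₂) ≈ 2.431 rad (139.3°).
Interpolate at f = 3/7 with slerp weights a = sin((1−f)δ)/sin δ ≈ 1.509, b = sin(fδ)/sin δ ≈ 1.324.
p = a·p₁ + b·p₂ ≈ (-0.488, -0.742, 0.459); φ = arcsin(p_z) ≈ 27.33°, λ = atan2(p_y, p_x) ≈ -123.34°.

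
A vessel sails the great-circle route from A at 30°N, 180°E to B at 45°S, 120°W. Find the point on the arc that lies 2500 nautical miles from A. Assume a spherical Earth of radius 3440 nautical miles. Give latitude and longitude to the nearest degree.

≈ 5°S, 156°W

Write both endpoints as unit vectors p₁, p₂ with components (cos φ cos λ, cos φ sin λ, sin φ).
The central angle between the endpoints is δ = arccos(p₁·p₂) ≈ 1.618 rad (92.7°). The total great-circle distance is δ·R ≈ 1.618 × 3440 ≈ 5567 nmi, so the target fraction is f = 2500/5567 ≈ 0.449.
Interpolate at f ≈ 0.449 with slerp weights a = sin((1−f)δ)/sin δ ≈ 0.779, b = sin(fδ)/sin δ ≈ 0.665.
p = a·p₁ + b·p₂ ≈ (-0.910, -0.407, -0.081); φ = arcsin(p_z) ≈ -4.64°, λ = atan2(p_y, p_x) ≈ -155.88°.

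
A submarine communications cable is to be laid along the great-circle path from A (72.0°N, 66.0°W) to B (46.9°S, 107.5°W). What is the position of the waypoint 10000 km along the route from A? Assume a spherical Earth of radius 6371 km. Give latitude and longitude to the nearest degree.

≈ (15°S, 100°W)

Convert each endpoint to a unit vector on the sphere (x = cos φ cos λ, y = cos φ sin λ, z = sin φ).
The central angle between the endpoints is δ = arccos(p₁·p₂) ≈ 2.137 rad (122.4°). The total great-circle distance is δ·R ≈ 2.137 × 6371 ≈ 13614 km, so the target fraction is f = 10000/13614 ≈ 0.735.
Interpolate at f ≈ 0.735 with slerp weights a = sin((1−f)δ)/sin δ ≈ 0.637, b = sin(fδ)/sin δ ≈ 1.185.
p = a·p₁ + b·p₂ ≈ (-0.163, -0.952, -0.260); φ = arcsin(p_z) ≈ -15.05°, λ = atan2(p_y, p_x) ≈ -99.74°.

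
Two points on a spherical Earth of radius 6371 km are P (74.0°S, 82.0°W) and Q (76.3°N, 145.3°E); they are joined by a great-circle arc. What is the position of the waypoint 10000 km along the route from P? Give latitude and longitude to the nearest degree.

≈ (9°N, 140°W)

The haversine formula gives a central angle δ ≈ 2.932 rad (168.0°) between the endpoints. The total great-circle distance is δ·R ≈ 2.932 × 6371 ≈ 18682 km, so the target fraction is f = 10000/18682 ≈ 0.535.
Interpolate at f ≈ 0.535 with slerp weights a = sin((1−f)δ)/sin δ ≈ 4.710, b = sin(fδ)/sin δ ≈ 4.814.
p = a·p₁ + b·p₂ ≈ (-0.757, -0.637, 0.149); φ = arcsin(p_z) ≈ 8.59°, λ = atan2(p_y, p_x) ≈ -139.93°.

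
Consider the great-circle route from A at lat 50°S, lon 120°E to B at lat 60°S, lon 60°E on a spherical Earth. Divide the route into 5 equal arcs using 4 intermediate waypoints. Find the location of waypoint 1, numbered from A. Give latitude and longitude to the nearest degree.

≈ lat 54°S, lon 111°E

Write both endpoints as unit vectors p₁, p₂ with components (cos φ cos λ, cos φ sin λ, sin φ).
The central angle between the endpoints is δ = arccos(p₁·p₂) ≈ 0.602 rad (34.5°).
Interpolate at f = 1/5 with slerp weights a = sin((1−f)δ)/sin δ ≈ 0.818, b = sin(fδ)/sin δ ≈ 0.212.
p = a·p₁ + b·p₂ ≈ (-0.210, 0.547, -0.810); φ = arcsin(p_z) ≈ -54.12°, λ = atan2(p_y, p_x) ≈ 110.98°.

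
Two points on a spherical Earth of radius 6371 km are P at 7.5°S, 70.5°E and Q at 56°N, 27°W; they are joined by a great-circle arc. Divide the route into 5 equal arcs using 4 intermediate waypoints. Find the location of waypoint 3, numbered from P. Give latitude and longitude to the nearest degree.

Convert each endpoint to a unit vector on the sphere (x = cos φ cos λ, y = cos φ sin λ, z = sin φ).
The central angle between the endpoints is δ = arccos(p₁·p₂) ≈ 1.752 rad (100.4°).
Interpolate at f = 3/5 with slerp weights a = sin((1−f)δ)/sin δ ≈ 0.656, b = sin(fδ)/sin δ ≈ 0.883.
p = a·p₁ + b·p₂ ≈ (0.657, 0.389, 0.646); φ = arcsin(p_z) ≈ 40.25°, λ = atan2(p_y, p_x) ≈ 30.62°.

≈ 40°N, 31°E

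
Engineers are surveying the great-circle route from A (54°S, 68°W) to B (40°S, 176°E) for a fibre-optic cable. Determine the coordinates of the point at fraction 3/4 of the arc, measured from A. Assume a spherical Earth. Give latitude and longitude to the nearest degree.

Convert each endpoint to a unit vector on the sphere (x = cos φ cos λ, y = cos φ sin λ, z = sin φ).
The central angle between the endpoints is δ = arccos(p₁·p₂) ≈ 1.242 rad (71.2°).
Interpolate at f = 3/4 with slerp weights a = sin((1−f)δ)/sin δ ≈ 0.323, b = sin(fδ)/sin δ ≈ 0.848.
p = a·p₁ + b·p₂ ≈ (-0.577, -0.131, -0.806); φ = arcsin(p_z) ≈ -53.73°, λ = atan2(p_y, p_x) ≈ -167.24°.

≈ (54°S, 167°W)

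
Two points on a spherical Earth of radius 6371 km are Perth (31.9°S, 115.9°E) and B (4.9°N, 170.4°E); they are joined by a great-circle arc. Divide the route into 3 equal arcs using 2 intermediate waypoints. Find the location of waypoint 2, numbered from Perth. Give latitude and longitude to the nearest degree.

The haversine formula gives a central angle δ ≈ 1.108 rad (63.5°) between the endpoints.
Interpolate at f = 2/3 with slerp weights a = sin((1−f)δ)/sin δ ≈ 0.403, b = sin(fδ)/sin δ ≈ 0.753.
p = a·p₁ + b·p₂ ≈ (-0.889, 0.433, -0.149); φ = arcsin(p_z) ≈ -8.57°, λ = atan2(p_y, p_x) ≈ 154.02°.

≈ (9°S, 154°E)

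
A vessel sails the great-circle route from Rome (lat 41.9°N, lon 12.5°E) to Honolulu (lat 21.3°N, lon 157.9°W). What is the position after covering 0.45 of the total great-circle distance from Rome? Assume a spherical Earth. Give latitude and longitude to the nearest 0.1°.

Convert each endpoint to a unit vector on the sphere (x = cos φ cos λ, y = cos φ sin λ, z = sin φ).
The central angle between the endpoints is δ = arccos(p₁·p₂) ≈ 2.028 rad (116.2°).
Interpolate at f = 0.45 with slerp weights a = sin((1−f)δ)/sin δ ≈ 1.001, b = sin(fδ)/sin δ ≈ 0.881.
p = a·p₁ + b·p₂ ≈ (-0.034, -0.148, 0.988); φ = arcsin(p_z) ≈ 81.28°, λ = atan2(p_y, p_x) ≈ -102.86°.

≈ lat 81.3°N, lon 102.9°W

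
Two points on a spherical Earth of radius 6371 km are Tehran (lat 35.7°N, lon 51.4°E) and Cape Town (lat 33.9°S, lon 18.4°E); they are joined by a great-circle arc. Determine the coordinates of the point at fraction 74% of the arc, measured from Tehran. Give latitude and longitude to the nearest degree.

≈ lat 16°S, lon 28°E

Write both endpoints as unit vectors p₁, p₂ with components (cos φ cos λ, cos φ sin λ, sin φ).
The central angle between the endpoints is δ = arccos(p₁·p₂) ≈ 1.329 rad (76.1°).
Interpolate at f = 0.74 with slerp weights a = sin((1−f)δ)/sin δ ≈ 0.349, b = sin(fδ)/sin δ ≈ 0.857.
p = a·p₁ + b·p₂ ≈ (0.852, 0.446, -0.275); φ = arcsin(p_z) ≈ -15.94°, λ = atan2(p_y, p_x) ≈ 27.63°.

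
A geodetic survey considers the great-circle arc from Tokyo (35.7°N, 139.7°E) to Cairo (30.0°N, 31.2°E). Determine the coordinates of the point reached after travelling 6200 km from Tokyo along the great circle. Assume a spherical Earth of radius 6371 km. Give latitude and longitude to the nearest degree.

≈ 45°N, 65°E

Write both endpoints as unit vectors p₁, p₂ with components (cos φ cos λ, cos φ sin λ, sin φ).
The central angle between the endpoints is δ = arccos(p₁·p₂) ≈ 1.502 rad (86.1°). The total great-circle distance is δ·R ≈ 1.502 × 6371 ≈ 9570 km, so the target fraction is f = 6200/9570 ≈ 0.648.
Interpolate at f ≈ 0.648 with slerp weights a = sin((1−f)δ)/sin δ ≈ 0.506, b = sin(fδ)/sin δ ≈ 0.829.
p = a·p₁ + b·p₂ ≈ (0.301, 0.637, 0.709); φ = arcsin(p_z) ≈ 45.19°, λ = atan2(p_y, p_x) ≈ 64.76°.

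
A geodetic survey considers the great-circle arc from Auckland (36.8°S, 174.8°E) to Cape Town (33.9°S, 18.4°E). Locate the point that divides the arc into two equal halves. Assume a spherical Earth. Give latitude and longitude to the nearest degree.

≈ 74°S, 92°E

Write both endpoints as unit vectors p₁, p₂ with components (cos φ cos λ, cos φ sin λ, sin φ).
The central angle between the endpoints is δ = arccos(p₁·p₂) ≈ 1.849 rad (106.0°).
Interpolate at f = 1/2 with slerp weights a = sin((1−f)δ)/sin δ ≈ 0.830, b = sin(fδ)/sin δ ≈ 0.830.
p = a·p₁ + b·p₂ ≈ (-0.008, 0.278, -0.961); φ = arcsin(p_z) ≈ -73.86°, λ = atan2(p_y, p_x) ≈ 91.69°.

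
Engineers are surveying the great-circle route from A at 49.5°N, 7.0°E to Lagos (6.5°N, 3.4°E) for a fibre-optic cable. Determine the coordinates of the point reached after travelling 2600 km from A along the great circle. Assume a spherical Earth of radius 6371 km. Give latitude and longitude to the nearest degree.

Convert each endpoint to a unit vector on the sphere (x = cos φ cos λ, y = cos φ sin λ, z = sin φ).
The central angle between the endpoints is δ = arccos(p₁·p₂) ≈ 0.752 rad (43.1°). The total great-circle distance is δ·R ≈ 0.752 × 6371 ≈ 4793 km, so the target fraction is f = 2600/4793 ≈ 0.542.
Interpolate at f ≈ 0.542 with slerp weights a = sin((1−f)δ)/sin δ ≈ 0.494, b = sin(fδ)/sin δ ≈ 0.581.
p = a·p₁ + b·p₂ ≈ (0.894, 0.073, 0.441); φ = arcsin(p_z) ≈ 26.19°, λ = atan2(p_y, p_x) ≈ 4.69°.

≈ 26°N, 5°E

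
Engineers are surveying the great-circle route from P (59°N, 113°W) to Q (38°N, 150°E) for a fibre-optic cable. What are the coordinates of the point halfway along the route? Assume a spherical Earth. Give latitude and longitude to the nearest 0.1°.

≈ (58.9°N, 174.8°W)

Write both endpoints as unit vectors p₁, p₂ with components (cos φ cos λ, cos φ sin λ, sin φ).
The central angle between the endpoints is δ = arccos(p₁·p₂) ≈ 1.072 rad (61.4°).
Interpolate at f = 1/2 with slerp weights a = sin((1−f)δ)/sin δ ≈ 0.582, b = sin(fδ)/sin δ ≈ 0.582.
p = a·p₁ + b·p₂ ≈ (-0.514, -0.047, 0.857); φ = arcsin(p_z) ≈ 58.93°, λ = atan2(p_y, p_x) ≈ -174.82°.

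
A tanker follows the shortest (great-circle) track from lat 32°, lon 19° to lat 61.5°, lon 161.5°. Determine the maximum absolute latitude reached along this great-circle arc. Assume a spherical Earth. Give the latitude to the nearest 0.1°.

≈ 75.6°

The great circle lies in the plane with unit normal n̂ = (p₁ × p₂)/|p₁ × p₂|.
Here n̂_z ≈ +0.249; the vertex latitude is φ_max = arccos|n̂_z| ≈ 75.6°.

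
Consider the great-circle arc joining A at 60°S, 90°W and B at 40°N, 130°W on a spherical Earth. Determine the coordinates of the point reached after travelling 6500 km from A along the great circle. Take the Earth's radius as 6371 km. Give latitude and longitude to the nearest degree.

≈ 5°S, 116°W

Write both endpoints as unit vectors p₁, p₂ with components (cos φ cos λ, cos φ sin λ, sin φ).
The central angle between the endpoints is δ = arccos(p₁·p₂) ≈ 1.837 rad (105.3°). The total great-circle distance is δ·R ≈ 1.837 × 6371 ≈ 11705 km, so the target fraction is f = 6500/11705 ≈ 0.555.
Interpolate at f ≈ 0.555 with slerp weights a = sin((1−f)δ)/sin δ ≈ 0.756, b = sin(fδ)/sin δ ≈ 0.883.
p = a·p₁ + b·p₂ ≈ (-0.435, -0.896, -0.087); φ = arcsin(p_z) ≈ -4.97°, λ = atan2(p_y, p_x) ≈ -115.89°.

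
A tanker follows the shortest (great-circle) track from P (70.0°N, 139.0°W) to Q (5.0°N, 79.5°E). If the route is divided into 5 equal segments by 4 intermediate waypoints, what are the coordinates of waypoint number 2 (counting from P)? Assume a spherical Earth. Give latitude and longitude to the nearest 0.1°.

Convert each endpoint to a unit vector on the sphere (x = cos φ cos λ, y = cos φ sin λ, z = sin φ).
The central angle between the endpoints is δ = arccos(p₁·p₂) ≈ 1.757 rad (100.6°).
Interpolate at f = 2/5 with slerp weights a = sin((1−f)δ)/sin δ ≈ 0.885, b = sin(fδ)/sin δ ≈ 0.658.
p = a·p₁ + b·p₂ ≈ (-0.109, 0.446, 0.889); φ = arcsin(p_z) ≈ 62.70°, λ = atan2(p_y, p_x) ≈ 103.74°.

≈ (62.7°N, 103.7°E)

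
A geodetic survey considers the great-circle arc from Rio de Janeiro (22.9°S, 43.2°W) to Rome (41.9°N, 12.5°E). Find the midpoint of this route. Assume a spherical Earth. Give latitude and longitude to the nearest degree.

The haversine formula gives a central angle δ ≈ 1.444 rad (82.7°) between the endpoints.
Interpolate at f = 1/2 with slerp weights a = sin((1−f)δ)/sin δ ≈ 0.666, b = sin(fδ)/sin δ ≈ 0.666.
p = a·p₁ + b·p₂ ≈ (0.931, -0.313, 0.186); φ = arcsin(p_z) ≈ 10.70°, λ = atan2(p_y, p_x) ≈ -18.56°.

≈ 11°N, 19°W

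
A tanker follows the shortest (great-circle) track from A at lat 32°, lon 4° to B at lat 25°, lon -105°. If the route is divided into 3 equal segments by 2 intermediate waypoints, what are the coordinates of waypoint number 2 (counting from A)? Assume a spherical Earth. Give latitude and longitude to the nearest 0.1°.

≈ lat 39.7°, lon -73.0°

Write both endpoints as unit vectors p₁, p₂ with components (cos φ cos λ, cos φ sin λ, sin φ).
The central angle between the endpoints is δ = arccos(p₁·p₂) ≈ 1.597 rad (91.5°).
Interpolate at f = 2/3 with slerp weights a = sin((1−f)δ)/sin δ ≈ 0.508, b = sin(fδ)/sin δ ≈ 0.875.
p = a·p₁ + b·p₂ ≈ (0.224, -0.736, 0.639); φ = arcsin(p_z) ≈ 39.70°, λ = atan2(p_y, p_x) ≈ -73.05°.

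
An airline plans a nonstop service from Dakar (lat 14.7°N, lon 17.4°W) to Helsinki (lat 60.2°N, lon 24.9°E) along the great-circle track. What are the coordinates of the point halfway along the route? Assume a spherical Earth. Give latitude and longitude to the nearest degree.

≈ lat 39°N, lon 3°W

From cos δ = sin φ₁ sin φ₂ + cos φ₁ cos φ₂ cos Δλ, the central angle is δ ≈ 0.957 rad (54.8°).
Interpolate at f = 1/2 with slerp weights a = sin((1−f)δ)/sin δ ≈ 0.563, b = sin(fδ)/sin δ ≈ 0.563.
p = a·p₁ + b·p₂ ≈ (0.774, -0.045, 0.632); φ = arcsin(p_z) ≈ 39.18°, λ = atan2(p_y, p_x) ≈ -3.33°.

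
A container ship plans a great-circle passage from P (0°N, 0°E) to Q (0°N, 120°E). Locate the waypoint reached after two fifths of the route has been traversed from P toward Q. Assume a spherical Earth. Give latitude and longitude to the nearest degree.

Convert each endpoint to a unit vector on the sphere (x = cos φ cos λ, y = cos φ sin λ, z = sin φ).
The central angle between the endpoints is δ = arccos(p₁·p₂) ≈ 2.094 rad (120.0°).
Interpolate at f = 2/5 with slerp weights a = sin((1−f)δ)/sin δ ≈ 1.098, b = sin(fδ)/sin δ ≈ 0.858.
p = a·p₁ + b·p₂ ≈ (0.669, 0.743, 0.000); φ = arcsin(p_z) ≈ 0.00°, λ = atan2(p_y, p_x) ≈ 48.00°.

≈ (0°N, 48°E)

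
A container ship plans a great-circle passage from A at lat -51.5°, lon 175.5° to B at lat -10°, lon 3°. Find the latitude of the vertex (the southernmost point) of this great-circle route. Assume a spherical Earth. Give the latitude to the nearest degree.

≈ -85°

The great circle lies in the plane with unit normal n̂ = (p₁ × p₂)/|p₁ × p₂|.
Here n̂_z ≈ -0.091; the vertex latitude is φ_max = arccos|n̂_z| ≈ 84.8°.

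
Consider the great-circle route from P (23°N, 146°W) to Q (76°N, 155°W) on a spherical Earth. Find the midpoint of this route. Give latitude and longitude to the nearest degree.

From cos δ = sin φ₁ sin φ₂ + cos φ₁ cos φ₂ cos Δλ, the central angle is δ ≈ 0.928 rad (53.2°).
Interpolate at f = 1/2 with slerp weights a = sin((1−f)δ)/sin δ ≈ 0.559, b = sin(fδ)/sin δ ≈ 0.559.
p = a·p₁ + b·p₂ ≈ (-0.549, -0.345, 0.761); φ = arcsin(p_z) ≈ 49.56°, λ = atan2(p_y, p_x) ≈ -147.87°.

≈ (50°N, 148°W)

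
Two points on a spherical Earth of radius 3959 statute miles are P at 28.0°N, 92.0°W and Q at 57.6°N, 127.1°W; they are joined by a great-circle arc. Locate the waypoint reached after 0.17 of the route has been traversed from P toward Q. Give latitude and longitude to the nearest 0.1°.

≈ 33.6°N, 95.9°W

Convert each endpoint to a unit vector on the sphere (x = cos φ cos λ, y = cos φ sin λ, z = sin φ).
The central angle between the endpoints is δ = arccos(p₁·p₂) ≈ 0.671 rad (38.4°).
Interpolate at f = 0.17 with slerp weights a = sin((1−f)δ)/sin δ ≈ 0.850, b = sin(fδ)/sin δ ≈ 0.183.
p = a·p₁ + b·p₂ ≈ (-0.085, -0.828, 0.554); φ = arcsin(p_z) ≈ 33.62°, λ = atan2(p_y, p_x) ≈ -95.88°.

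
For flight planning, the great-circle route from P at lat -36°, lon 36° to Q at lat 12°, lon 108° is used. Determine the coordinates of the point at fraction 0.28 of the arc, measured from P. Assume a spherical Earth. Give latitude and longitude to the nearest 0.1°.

Convert each endpoint to a unit vector on the sphere (x = cos φ cos λ, y = cos φ sin λ, z = sin φ).
The central angle between the endpoints is δ = arccos(p₁·p₂) ≈ 1.448 rad (83.0°).
Interpolate at f = 0.28 with slerp weights a = sin((1−f)δ)/sin δ ≈ 0.870, b = sin(fδ)/sin δ ≈ 0.397.
p = a·p₁ + b·p₂ ≈ (0.449, 0.784, -0.429); φ = arcsin(p_z) ≈ -25.40°, λ = atan2(p_y, p_x) ≈ 60.16°.

≈ lat -25.4°, lon 60.2°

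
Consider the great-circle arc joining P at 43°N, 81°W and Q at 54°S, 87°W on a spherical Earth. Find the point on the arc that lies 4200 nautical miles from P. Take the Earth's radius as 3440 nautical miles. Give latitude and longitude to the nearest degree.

Write both endpoints as unit vectors p₁, p₂ with components (cos φ cos λ, cos φ sin λ, sin φ).
The central angle between the endpoints is δ = arccos(p₁·p₂) ≈ 1.695 rad (97.1°). The total great-circle distance is δ·R ≈ 1.695 × 3440 ≈ 5832 nmi, so the target fraction is f = 4200/5832 ≈ 0.720.
Interpolate at f ≈ 0.720 with slerp weights a = sin((1−f)δ)/sin δ ≈ 0.460, b = sin(fδ)/sin δ ≈ 0.947.
p = a·p₁ + b·p₂ ≈ (0.082, -0.888, -0.452); φ = arcsin(p_z) ≈ -26.87°, λ = atan2(p_y, p_x) ≈ -84.74°.

≈ 27°S, 85°W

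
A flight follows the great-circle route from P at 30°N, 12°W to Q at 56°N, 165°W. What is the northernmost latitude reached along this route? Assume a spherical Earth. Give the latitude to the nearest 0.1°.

≈ 77.3°N

The great circle lies in the plane with unit normal n̂ = (p₁ × p₂)/|p₁ × p₂|.
Here n̂_z ≈ -0.220; the vertex latitude is φ_max = arccos|n̂_z| ≈ 77.3°.
Check via Clairaut: cos φ_max = |cos φ₁| · sin C = cos(30.0°)·sin(14.7°) ≈ 0.220, again giving ≈ 77.3°.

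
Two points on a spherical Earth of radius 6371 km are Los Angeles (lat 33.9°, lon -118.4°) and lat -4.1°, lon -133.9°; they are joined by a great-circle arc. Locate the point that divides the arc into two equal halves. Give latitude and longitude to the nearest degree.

≈ lat 15°, lon -127°

The haversine formula gives a central angle δ ≈ 0.711 rad (40.7°) between the endpoints.
Interpolate at f = 1/2 with slerp weights a = sin((1−f)δ)/sin δ ≈ 0.533, b = sin(fδ)/sin δ ≈ 0.533.
p = a·p₁ + b·p₂ ≈ (-0.579, -0.773, 0.259); φ = arcsin(p_z) ≈ 15.03°, λ = atan2(p_y, p_x) ≈ -126.86°.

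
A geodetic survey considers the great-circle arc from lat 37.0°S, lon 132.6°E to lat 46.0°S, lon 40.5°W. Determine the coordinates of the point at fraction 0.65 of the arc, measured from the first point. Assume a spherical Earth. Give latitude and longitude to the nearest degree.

The haversine formula gives a central angle δ ≈ 1.689 rad (96.8°) between the endpoints.
Interpolate at f = 0.65 with slerp weights a = sin((1−f)δ)/sin δ ≈ 0.561, b = sin(fδ)/sin δ ≈ 0.896.
p = a·p₁ + b·p₂ ≈ (0.170, -0.075, -0.983); φ = arcsin(p_z) ≈ -79.29°, λ = atan2(p_y, p_x) ≈ -23.65°.

≈ lat 79°S, lon 24°W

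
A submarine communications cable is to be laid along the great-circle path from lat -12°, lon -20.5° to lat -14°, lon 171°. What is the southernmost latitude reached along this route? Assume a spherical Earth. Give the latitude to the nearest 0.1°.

The great circle lies in the plane with unit normal n̂ = (p₁ × p₂)/|p₁ × p₂|.
Here n̂_z ≈ -0.398; the vertex latitude is φ_max = arccos|n̂_z| ≈ 66.5°.

≈ -66.5°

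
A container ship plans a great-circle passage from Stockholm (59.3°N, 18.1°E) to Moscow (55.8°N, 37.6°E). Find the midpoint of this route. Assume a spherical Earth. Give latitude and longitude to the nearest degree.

≈ 58°N, 28°E

Convert each endpoint to a unit vector on the sphere (x = cos φ cos λ, y = cos φ sin λ, z = sin φ).
The central angle between the endpoints is δ = arccos(p₁·p₂) ≈ 0.192 rad (11.0°).
Interpolate at f = 1/2 with slerp weights a = sin((1−f)δ)/sin δ ≈ 0.502, b = sin(fδ)/sin δ ≈ 0.502.
p = a·p₁ + b·p₂ ≈ (0.467, 0.252, 0.847); φ = arcsin(p_z) ≈ 57.93°, λ = atan2(p_y, p_x) ≈ 28.32°.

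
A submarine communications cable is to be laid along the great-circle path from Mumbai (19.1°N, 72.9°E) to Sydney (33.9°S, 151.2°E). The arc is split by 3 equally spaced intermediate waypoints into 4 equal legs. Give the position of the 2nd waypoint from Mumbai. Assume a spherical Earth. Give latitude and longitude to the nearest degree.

≈ (9°S, 109°E)

Write both endpoints as unit vectors p₁, p₂ with components (cos φ cos λ, cos φ sin λ, sin φ).
The central angle between the endpoints is δ = arccos(p₁·p₂) ≈ 1.594 rad (91.3°).
Interpolate at f = 2/4 with slerp weights a = sin((1−f)δ)/sin δ ≈ 0.716, b = sin(fδ)/sin δ ≈ 0.716.
p = a·p₁ + b·p₂ ≈ (-0.322, 0.932, -0.165); φ = arcsin(p_z) ≈ -9.49°, λ = atan2(p_y, p_x) ≈ 109.03°.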